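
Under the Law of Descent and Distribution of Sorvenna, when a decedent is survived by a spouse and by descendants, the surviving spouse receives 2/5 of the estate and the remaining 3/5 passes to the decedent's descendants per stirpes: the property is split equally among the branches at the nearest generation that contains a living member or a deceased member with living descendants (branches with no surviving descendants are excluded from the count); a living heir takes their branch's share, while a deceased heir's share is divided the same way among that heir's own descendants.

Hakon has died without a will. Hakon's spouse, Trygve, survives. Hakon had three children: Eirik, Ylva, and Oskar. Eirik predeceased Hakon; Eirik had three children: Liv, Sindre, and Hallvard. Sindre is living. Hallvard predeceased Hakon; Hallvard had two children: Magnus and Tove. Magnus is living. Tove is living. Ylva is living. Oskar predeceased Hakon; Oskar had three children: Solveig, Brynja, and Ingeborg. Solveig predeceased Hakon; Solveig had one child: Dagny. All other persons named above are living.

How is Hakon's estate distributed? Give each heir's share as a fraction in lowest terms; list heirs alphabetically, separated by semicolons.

Trygve, as surviving spouse, takes 2/5.
The remaining 3/5 passes to Hakon's descendants per stirpes.
The 3/5 is divided into 3 equal shares of 1/5 among Eirik, Ylva, Oskar.
Eirik predeceased; the 1/5 allotted to Eirik's branch passes to Eirik's issue by representation.
The 1/5 is divided into 3 equal shares of 1/15 among Liv, Sindre, Hallvard.
Liv is living and takes 1/15.
Sindre is living and takes 1/15.
Hallvard predeceased; the 1/15 allotted to Hallvard's branch passes to Hallvard's issue by representation.
The 1/15 is divided into 2 equal shares of 1/30 among Magnus, Tove.
Magnus is living and takes 1/30.
Tove is living and takes 1/30.
Ylva is living and takes 1/5.
Oskar predeceased; the 1/5 allotted to Oskar's branch passes to Oskar's issue by representation.
The 1/5 is divided into 3 equal shares of 1/15 among Solveig, Brynja, Ingeborg.
Solveig predeceased; the 1/15 allotted to Solveig's branch passes to Solveig's issue by representation.
Dagny is the sole taker at this level and receives the full 1/15.
Brynja is living and takes 1/15.
Ingeborg is living and takes 1/15.

Brynja 1/15; Dagny 1/15; Ingeborg 1/15; Liv 1/15; Magnus 1/30; Sindre 1/15; Tove 1/30; Trygve 2/5; Ylva 1/5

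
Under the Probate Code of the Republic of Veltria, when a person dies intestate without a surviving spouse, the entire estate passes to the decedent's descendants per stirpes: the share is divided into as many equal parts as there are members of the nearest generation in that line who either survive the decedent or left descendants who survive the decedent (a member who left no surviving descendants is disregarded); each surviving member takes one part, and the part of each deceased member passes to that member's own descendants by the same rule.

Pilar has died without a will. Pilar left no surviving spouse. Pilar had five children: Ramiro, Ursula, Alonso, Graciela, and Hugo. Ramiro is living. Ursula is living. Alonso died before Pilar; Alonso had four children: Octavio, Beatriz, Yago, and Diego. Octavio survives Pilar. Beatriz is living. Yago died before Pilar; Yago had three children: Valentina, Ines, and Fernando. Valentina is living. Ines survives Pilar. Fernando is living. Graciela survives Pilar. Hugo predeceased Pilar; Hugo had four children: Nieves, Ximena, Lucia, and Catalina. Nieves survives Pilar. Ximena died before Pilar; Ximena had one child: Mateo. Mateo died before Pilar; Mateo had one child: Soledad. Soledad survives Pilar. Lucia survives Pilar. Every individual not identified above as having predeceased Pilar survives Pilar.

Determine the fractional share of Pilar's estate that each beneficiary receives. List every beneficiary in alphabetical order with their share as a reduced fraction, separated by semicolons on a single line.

Beatriz 1/20; Catalina 1/20; Diego 1/20; Fernando 1/60; Graciela 1/5; Ines 1/60; Lucia 1/20; Nieves 1/20; Octavio 1/20; Ramiro 1/5; Soledad 1/20; Ursula 1/5; Valentina 1/60

There is no surviving spouse, so the entire estate passes to Pilar's descendants per stirpes.
The estate is divided into 5 equal shares of 1/5 among Ramiro, Ursula, Alonso, Graciela, Hugo.
Ramiro is living and takes 1/5.
Ursula is living and takes 1/5.
Alonso predeceased; the 1/5 allotted to Alonso's branch passes to Alonso's issue by representation.
The 1/5 is divided into 4 equal shares of 1/20 among Octavio, Beatriz, Yago, Diego.
Octavio is living and takes 1/20.
Beatriz is living and takes 1/20.
Yago predeceased; the 1/20 allotted to Yago's branch passes to Yago's issue by representation.
The 1/20 is divided into 3 equal shares of 1/60 among Valentina, Ines, Fernando.
Valentina is living and takes 1/60.
Ines is living and takes 1/60.
Fernando is living and takes 1/60.
Diego is living and takes 1/20.
Graciela is living and takes 1/5.
Hugo predeceased; the 1/5 allotted to Hugo's branch passes to Hugo's issue by representation.
The 1/5 is divided into 4 equal shares of 1/20 among Nieves, Ximena, Lucia, Catalina.
Nieves is living and takes 1/20.
Ximena predeceased; the 1/20 allotted to Ximena's branch passes to Ximena's issue by representation.
Mateo's line is the sole branch at this level, so the full 1/20 passes to Mateo's issue by representation.
Soledad is the sole taker at this level and receives the full 1/20.
Lucia is living and takes 1/20.
Catalina is living and takes 1/20.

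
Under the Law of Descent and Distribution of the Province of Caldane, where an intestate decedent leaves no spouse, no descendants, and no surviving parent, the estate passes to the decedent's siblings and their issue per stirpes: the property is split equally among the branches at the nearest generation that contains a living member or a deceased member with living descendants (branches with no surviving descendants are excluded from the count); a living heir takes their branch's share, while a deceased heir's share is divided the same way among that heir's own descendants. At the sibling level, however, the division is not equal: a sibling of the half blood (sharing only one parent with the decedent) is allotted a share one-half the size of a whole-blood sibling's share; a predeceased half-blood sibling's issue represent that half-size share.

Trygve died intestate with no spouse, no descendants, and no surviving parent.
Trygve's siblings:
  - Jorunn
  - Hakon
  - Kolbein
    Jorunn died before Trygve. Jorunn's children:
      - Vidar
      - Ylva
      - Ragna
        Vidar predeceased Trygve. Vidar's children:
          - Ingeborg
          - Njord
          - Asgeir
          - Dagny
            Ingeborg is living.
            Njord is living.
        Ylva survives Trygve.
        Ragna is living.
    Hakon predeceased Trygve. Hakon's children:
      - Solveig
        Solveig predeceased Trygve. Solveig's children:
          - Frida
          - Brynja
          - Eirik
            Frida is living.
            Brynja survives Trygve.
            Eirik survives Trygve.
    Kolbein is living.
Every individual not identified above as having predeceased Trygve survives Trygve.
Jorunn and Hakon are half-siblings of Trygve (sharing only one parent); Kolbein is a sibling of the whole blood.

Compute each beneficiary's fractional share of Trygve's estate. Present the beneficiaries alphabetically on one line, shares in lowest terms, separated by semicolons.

No spouse, descendants, or parent survives, so the estate passes to Trygve's siblings per stirpes.
Half-blood siblings count for one-half the weight of whole-blood siblings at the initial division.
Dividing 1 in proportion to weights (total weight 2): Jorunn (weight 1/2) → 1/4; Hakon (weight 1/2) → 1/4; Kolbein (weight 1) → 1/2.
Jorunn predeceased; the 1/4 allotted to Jorunn's branch passes to Jorunn's issue by representation.
The 1/4 is divided into 3 equal shares of 1/12 among Vidar, Ylva, Ragna.
Vidar predeceased; the 1/12 allotted to Vidar's branch passes to Vidar's issue by representation.
The 1/12 is divided into 4 equal shares of 1/48 among Ingeborg, Njord, Asgeir, Dagny.
Ingeborg is living and takes 1/48.
Njord is living and takes 1/48.
Asgeir is living and takes 1/48.
Dagny is living and takes 1/48.
Ylva is living and takes 1/12.
Ragna is living and takes 1/12.
Hakon predeceased; the 1/4 allotted to Hakon's branch passes to Hakon's issue by representation.
Solveig's line is the sole branch at this level, so the full 1/4 passes to Solveig's issue by representation.
The 1/4 is divided into 3 equal shares of 1/12 among Frida, Brynja, Eirik.
Frida is living and takes 1/12.
Brynja is living and takes 1/12.
Eirik is living and takes 1/12.
Kolbein is living and takes 1/2.

Asgeir 1/48; Brynja 1/12; Dagny 1/48; Eirik 1/12; Frida 1/12; Ingeborg 1/48; Kolbein 1/2; Njord 1/48; Ragna 1/12; Ylva 1/12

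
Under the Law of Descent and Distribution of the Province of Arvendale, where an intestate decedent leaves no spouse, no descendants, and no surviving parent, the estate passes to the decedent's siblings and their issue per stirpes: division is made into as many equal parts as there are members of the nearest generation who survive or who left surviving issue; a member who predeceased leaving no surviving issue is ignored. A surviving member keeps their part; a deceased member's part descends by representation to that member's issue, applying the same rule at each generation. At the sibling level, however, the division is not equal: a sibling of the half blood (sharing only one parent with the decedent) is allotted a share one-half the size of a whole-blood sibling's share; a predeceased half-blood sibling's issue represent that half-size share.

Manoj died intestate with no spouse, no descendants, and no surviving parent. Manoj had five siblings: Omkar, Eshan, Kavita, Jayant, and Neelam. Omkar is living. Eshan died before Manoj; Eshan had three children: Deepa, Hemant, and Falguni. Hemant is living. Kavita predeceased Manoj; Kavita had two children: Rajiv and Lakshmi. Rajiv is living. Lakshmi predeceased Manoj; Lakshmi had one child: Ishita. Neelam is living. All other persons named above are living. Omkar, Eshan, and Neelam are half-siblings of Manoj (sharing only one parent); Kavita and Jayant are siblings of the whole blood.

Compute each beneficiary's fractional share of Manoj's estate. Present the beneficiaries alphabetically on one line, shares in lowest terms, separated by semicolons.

Deepa 1/21; Falguni 1/21; Hemant 1/21; Ishita 1/7; Jayant 2/7; Neelam 1/7; Omkar 1/7; Rajiv 1/7

No spouse, descendants, or parent survives, so the estate passes to Manoj's siblings per stirpes.
Half-blood siblings count for one-half the weight of whole-blood siblings at the initial division.
Dividing 1 in proportion to weights (total weight 7/2): Omkar (weight 1/2) → 1/7; Eshan (weight 1/2) → 1/7; Kavita (weight 1) → 2/7; Jayant (weight 1) → 2/7; Neelam (weight 1/2) → 1/7.
Omkar is living and takes 1/7.
Eshan predeceased; the 1/7 allotted to Eshan's branch passes to Eshan's issue by representation.
The 1/7 is divided into 3 equal shares of 1/21 among Deepa, Hemant, Falguni.
Deepa is living and takes 1/21.
Hemant is living and takes 1/21.
Falguni is living and takes 1/21.
Kavita predeceased; the 2/7 allotted to Kavita's branch passes to Kavita's issue by representation.
The 2/7 is divided into 2 equal shares of 1/7 among Rajiv, Lakshmi.
Rajiv is living and takes 1/7.
Lakshmi predeceased; the 1/7 allotted to Lakshmi's branch passes to Lakshmi's issue by representation.
Ishita is the sole taker at this level and receives the full 1/7.
Jayant is living and takes 2/7.
Neelam is living and takes 1/7.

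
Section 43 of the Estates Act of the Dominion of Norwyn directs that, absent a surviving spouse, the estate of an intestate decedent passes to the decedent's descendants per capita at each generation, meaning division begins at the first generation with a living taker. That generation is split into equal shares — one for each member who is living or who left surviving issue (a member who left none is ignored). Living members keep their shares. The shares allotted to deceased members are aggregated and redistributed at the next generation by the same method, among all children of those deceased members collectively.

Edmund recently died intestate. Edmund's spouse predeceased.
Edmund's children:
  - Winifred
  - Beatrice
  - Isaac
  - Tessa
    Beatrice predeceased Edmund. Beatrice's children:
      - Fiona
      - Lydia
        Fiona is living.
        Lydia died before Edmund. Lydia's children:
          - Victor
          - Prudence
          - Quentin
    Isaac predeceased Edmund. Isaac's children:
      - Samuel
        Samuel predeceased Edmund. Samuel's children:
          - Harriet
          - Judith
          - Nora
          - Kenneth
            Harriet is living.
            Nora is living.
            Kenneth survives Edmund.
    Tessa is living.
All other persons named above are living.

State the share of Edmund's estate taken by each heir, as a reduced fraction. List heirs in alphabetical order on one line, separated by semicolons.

Fiona 1/6; Harriet 1/21; Judith 1/21; Kenneth 1/21; Nora 1/21; Prudence 1/21; Quentin 1/21; Tessa 1/4; Victor 1/21; Winifred 1/4

There is no surviving spouse, so the entire estate passes to Edmund's descendants per capita at each generation.
At generation 1 (Winifred, Beatrice, Isaac, Tessa) there are 4 shares of (1)/4 = 1/4 each.
Living: Winifred and Tessa — each takes 1/4.
Deceased: Beatrice and Isaac. Their combined 1/2 is pooled and carried to generation 2.
At generation 2 (Fiona, Lydia, Samuel) there are 3 shares of (1/2)/3 = 1/6 each.
Living: Fiona — each takes 1/6.
Deceased: Lydia and Samuel. Their combined 1/3 is pooled and carried to generation 3.
At generation 3 (Victor, Prudence, Quentin, Harriet, Judith, Nora, Kenneth) there are 7 shares of (1/3)/7 = 1/21 each.
Living: Victor, Prudence, Quentin, Harriet, Judith, Nora, and Kenneth — each takes 1/21.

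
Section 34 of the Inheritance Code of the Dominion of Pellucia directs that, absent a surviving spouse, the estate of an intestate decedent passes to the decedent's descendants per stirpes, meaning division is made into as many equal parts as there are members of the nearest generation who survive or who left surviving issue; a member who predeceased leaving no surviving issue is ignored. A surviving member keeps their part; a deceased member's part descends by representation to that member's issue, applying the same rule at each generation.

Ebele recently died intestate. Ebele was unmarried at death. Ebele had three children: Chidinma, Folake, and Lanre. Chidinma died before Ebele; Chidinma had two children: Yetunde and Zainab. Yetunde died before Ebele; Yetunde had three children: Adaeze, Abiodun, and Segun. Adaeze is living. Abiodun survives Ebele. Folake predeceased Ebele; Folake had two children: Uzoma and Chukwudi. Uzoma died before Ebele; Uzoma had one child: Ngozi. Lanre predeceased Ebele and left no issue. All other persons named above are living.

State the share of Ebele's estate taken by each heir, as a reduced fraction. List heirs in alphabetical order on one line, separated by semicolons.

There is no surviving spouse, so the entire estate passes to Ebele's descendants per stirpes.
Lanre left no surviving issue, so that branch lapses and is disregarded.
The estate is divided into 2 equal shares of 1/2 among Chidinma, Folake.
Chidinma predeceased; the 1/2 allotted to Chidinma's branch passes to Chidinma's issue by representation.
The 1/2 is divided into 2 equal shares of 1/4 among Yetunde, Zainab.
Yetunde predeceased; the 1/4 allotted to Yetunde's branch passes to Yetunde's issue by representation.
The 1/4 is divided into 3 equal shares of 1/12 among Adaeze, Abiodun, Segun.
Adaeze is living and takes 1/12.
Abiodun is living and takes 1/12.
Segun is living and takes 1/12.
Zainab is living and takes 1/4.
Folake predeceased; the 1/2 allotted to Folake's branch passes to Folake's issue by representation.
The 1/2 is divided into 2 equal shares of 1/4 among Uzoma, Chukwudi.
Uzoma predeceased; the 1/4 allotted to Uzoma's branch passes to Uzoma's issue by representation.
Ngozi is the sole taker at this level and receives the full 1/4.
Chukwudi is living and takes 1/4.

Abiodun 1/12; Adaeze 1/12; Chukwudi 1/4; Ngozi 1/4; Segun 1/12; Zainab 1/4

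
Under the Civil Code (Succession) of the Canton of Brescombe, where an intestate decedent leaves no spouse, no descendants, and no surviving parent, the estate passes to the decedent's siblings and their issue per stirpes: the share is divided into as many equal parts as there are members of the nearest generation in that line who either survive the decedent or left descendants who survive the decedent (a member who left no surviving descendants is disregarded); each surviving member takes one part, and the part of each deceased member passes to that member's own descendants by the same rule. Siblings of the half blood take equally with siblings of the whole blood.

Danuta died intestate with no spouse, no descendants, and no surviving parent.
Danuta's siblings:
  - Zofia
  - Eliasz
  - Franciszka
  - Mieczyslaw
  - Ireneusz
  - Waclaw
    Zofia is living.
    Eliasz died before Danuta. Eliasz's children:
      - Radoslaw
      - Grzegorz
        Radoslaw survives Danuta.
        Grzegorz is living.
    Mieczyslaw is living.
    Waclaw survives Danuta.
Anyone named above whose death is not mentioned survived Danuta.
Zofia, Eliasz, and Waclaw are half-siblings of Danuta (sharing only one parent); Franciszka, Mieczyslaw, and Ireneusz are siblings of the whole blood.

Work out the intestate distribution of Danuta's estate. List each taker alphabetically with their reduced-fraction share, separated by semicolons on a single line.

Franciszka 1/6; Grzegorz 1/12; Ireneusz 1/6; Mieczyslaw 1/6; Radoslaw 1/12; Waclaw 1/6; Zofia 1/6

No spouse, descendants, or parent survives, so the estate passes to Danuta's siblings per stirpes.
Half-blood and whole-blood siblings take equally under the stated rule.
The estate is divided into 6 equal shares of 1/6 among Zofia, Eliasz, Franciszka, Mieczyslaw, Ireneusz, Waclaw.
Zofia is living and takes 1/6.
Eliasz predeceased; the 1/6 allotted to Eliasz's branch passes to Eliasz's issue by representation.
The 1/6 is divided into 2 equal shares of 1/12 among Radoslaw, Grzegorz.
Radoslaw is living and takes 1/12.
Grzegorz is living and takes 1/12.
Franciszka is living and takes 1/6.
Mieczyslaw is living and takes 1/6.
Ireneusz is living and takes 1/6.
Waclaw is living and takes 1/6.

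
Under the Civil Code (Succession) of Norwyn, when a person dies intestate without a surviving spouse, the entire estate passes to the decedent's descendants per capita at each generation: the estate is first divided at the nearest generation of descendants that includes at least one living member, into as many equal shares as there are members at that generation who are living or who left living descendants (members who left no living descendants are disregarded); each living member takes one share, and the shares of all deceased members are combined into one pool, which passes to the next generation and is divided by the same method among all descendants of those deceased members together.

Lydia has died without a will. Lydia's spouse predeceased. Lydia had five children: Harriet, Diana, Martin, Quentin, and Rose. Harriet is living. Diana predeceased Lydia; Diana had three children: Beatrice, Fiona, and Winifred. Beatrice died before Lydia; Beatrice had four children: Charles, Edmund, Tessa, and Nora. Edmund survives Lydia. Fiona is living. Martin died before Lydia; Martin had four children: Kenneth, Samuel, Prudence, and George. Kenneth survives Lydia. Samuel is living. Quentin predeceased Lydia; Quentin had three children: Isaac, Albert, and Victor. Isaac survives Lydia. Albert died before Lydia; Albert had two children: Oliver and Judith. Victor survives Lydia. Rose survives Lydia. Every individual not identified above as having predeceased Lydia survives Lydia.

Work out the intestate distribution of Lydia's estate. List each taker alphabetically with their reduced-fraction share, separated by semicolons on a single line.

There is no surviving spouse, so the entire estate passes to Lydia's descendants per capita at each generation.
At generation 1 (Harriet, Diana, Martin, Quentin, Rose) there are 5 shares of (1)/5 = 1/5 each.
Living: Harriet and Rose — each takes 1/5.
Deceased: Diana, Martin, and Quentin. Their combined 3/5 is pooled and carried to generation 2.
At generation 2 (Beatrice, Fiona, Winifred, Kenneth, Samuel, Prudence, George, Isaac, Albert, Victor) there are 10 shares of (3/5)/10 = 3/50 each.
Living: Fiona, Winifred, Kenneth, Samuel, Prudence, George, Isaac, and Victor — each takes 3/50.
Deceased: Beatrice and Albert. Their combined 3/25 is pooled and carried to generation 3.
At generation 3 (Charles, Edmund, Tessa, Nora, Oliver, Judith) there are 6 shares of (3/25)/6 = 1/50 each.
Living: Charles, Edmund, Tessa, Nora, Oliver, and Judith — each takes 1/50.

Charles 1/50; Edmund 1/50; Fiona 3/50; George 3/50; Harriet 1/5; Isaac 3/50; Judith 1/50; Kenneth 3/50; Nora 1/50; Oliver 1/50; Prudence 3/50; Rose 1/5; Samuel 3/50; Tessa 1/50; Victor 3/50; Winifred 3/50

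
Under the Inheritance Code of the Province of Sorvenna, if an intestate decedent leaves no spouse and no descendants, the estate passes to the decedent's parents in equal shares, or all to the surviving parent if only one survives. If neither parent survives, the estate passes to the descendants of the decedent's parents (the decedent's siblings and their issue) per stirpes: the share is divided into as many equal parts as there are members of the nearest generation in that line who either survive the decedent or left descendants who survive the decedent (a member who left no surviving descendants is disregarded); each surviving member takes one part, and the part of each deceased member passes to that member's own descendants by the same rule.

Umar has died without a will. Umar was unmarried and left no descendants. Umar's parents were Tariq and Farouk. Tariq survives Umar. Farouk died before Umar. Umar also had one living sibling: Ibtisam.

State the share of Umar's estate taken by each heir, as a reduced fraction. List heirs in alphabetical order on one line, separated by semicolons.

Tariq 1

Only one parent, Tariq, survives, so Tariq takes the entire estate. The siblings take nothing because a surviving parent has priority.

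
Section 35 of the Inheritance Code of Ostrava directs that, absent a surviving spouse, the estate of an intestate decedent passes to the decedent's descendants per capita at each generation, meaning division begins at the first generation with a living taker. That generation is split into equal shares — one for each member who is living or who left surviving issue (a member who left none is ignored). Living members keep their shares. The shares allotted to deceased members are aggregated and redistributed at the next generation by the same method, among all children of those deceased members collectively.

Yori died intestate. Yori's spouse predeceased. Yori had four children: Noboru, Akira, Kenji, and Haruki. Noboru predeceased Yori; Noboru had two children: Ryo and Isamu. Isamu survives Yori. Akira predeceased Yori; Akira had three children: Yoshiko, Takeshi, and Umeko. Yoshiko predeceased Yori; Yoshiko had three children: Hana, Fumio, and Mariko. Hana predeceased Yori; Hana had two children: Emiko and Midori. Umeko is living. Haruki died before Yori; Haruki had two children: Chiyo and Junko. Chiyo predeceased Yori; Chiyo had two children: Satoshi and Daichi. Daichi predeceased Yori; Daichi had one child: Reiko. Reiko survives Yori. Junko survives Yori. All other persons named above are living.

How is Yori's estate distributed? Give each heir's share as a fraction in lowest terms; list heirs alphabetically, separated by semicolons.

Emiko 1/35; Fumio 3/70; Isamu 3/28; Junko 3/28; Kenji 1/4; Mariko 3/70; Midori 1/35; Reiko 1/35; Ryo 3/28; Satoshi 3/70; Takeshi 3/28; Umeko 3/28

There is no surviving spouse, so the entire estate passes to Yori's descendants per capita at each generation.
At generation 1 (Noboru, Akira, Kenji, Haruki) there are 4 shares of (1)/4 = 1/4 each.
Living: Kenji — each takes 1/4.
Deceased: Noboru, Akira, and Haruki. Their combined 3/4 is pooled and carried to generation 2.
At generation 2 (Ryo, Isamu, Yoshiko, Takeshi, Umeko, Chiyo, Junko) there are 7 shares of (3/4)/7 = 3/28 each.
Living: Ryo, Isamu, Takeshi, Umeko, and Junko — each takes 3/28.
Deceased: Yoshiko and Chiyo. Their combined 3/14 is pooled and carried to generation 3.
At generation 3 (Hana, Fumio, Mariko, Satoshi, Daichi) there are 5 shares of (3/14)/5 = 3/70 each.
Living: Fumio, Mariko, and Satoshi — each takes 3/70.
Deceased: Hana and Daichi. Their combined 3/35 is pooled and carried to generation 4.
At generation 4 (Emiko, Midori, Reiko) there are 3 shares of (3/35)/3 = 1/35 each.
Living: Emiko, Midori, and Reiko — each takes 1/35.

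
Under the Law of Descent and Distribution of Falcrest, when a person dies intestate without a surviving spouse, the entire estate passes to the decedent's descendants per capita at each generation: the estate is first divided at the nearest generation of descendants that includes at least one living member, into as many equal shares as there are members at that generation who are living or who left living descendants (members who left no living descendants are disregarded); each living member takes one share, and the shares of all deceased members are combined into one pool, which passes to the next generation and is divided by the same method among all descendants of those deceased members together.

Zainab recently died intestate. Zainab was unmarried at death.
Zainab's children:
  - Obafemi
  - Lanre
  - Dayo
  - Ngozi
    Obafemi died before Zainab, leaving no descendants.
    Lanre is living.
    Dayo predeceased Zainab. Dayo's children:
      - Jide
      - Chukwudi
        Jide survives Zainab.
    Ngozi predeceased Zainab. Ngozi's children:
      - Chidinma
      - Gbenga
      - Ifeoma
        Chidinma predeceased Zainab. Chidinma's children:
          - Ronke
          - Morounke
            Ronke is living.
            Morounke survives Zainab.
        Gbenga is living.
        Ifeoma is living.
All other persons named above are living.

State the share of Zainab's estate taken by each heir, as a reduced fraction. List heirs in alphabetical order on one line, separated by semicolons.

Chukwudi 2/15; Gbenga 2/15; Ifeoma 2/15; Jide 2/15; Lanre 1/3; Morounke 1/15; Ronke 1/15

There is no surviving spouse, so the entire estate passes to Zainab's descendants per capita at each generation.
At generation 1 (Lanre, Dayo, Ngozi) there are 3 shares of (1)/3 = 1/3 each.
Living: Lanre — each takes 1/3.
Deceased: Dayo and Ngozi. Their combined 2/3 is pooled and carried to generation 2.
At generation 2 (Jide, Chukwudi, Chidinma, Gbenga, Ifeoma) there are 5 shares of (2/3)/5 = 2/15 each.
Living: Jide, Chukwudi, Gbenga, and Ifeoma — each takes 2/15.
Deceased: Chidinma. That 2/15 share is carried to generation 3.
At generation 3 (Ronke, Morounke) there are 2 shares of (2/15)/2 = 1/15 each.
Living: Ronke and Morounke — each takes 1/15.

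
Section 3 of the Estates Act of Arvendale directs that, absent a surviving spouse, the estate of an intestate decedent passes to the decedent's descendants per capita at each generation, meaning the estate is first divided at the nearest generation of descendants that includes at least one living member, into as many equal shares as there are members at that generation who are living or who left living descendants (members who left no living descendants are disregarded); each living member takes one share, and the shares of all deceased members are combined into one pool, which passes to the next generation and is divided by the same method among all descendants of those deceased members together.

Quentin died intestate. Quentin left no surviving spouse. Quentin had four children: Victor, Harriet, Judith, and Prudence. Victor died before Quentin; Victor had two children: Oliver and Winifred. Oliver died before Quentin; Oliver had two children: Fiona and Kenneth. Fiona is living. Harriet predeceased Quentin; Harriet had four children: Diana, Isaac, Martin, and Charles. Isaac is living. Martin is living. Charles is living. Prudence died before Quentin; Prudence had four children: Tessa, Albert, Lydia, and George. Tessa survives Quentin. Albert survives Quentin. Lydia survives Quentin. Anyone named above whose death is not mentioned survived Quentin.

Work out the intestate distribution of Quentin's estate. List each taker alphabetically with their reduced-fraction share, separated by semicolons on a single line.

There is no surviving spouse, so the entire estate passes to Quentin's descendants per capita at each generation.
At generation 1 (Victor, Harriet, Judith, Prudence) there are 4 shares of (1)/4 = 1/4 each.
Living: Judith — each takes 1/4.
Deceased: Victor, Harriet, and Prudence. Their combined 3/4 is pooled and carried to generation 2.
At generation 2 (Oliver, Winifred, Diana, Isaac, Martin, Charles, Tessa, Albert, Lydia, George) there are 10 shares of (3/4)/10 = 3/40 each.
Living: Winifred, Diana, Isaac, Martin, Charles, Tessa, Albert, Lydia, and George — each takes 3/40.
Deceased: Oliver. That 3/40 share is carried to generation 3.
At generation 3 (Fiona, Kenneth) there are 2 shares of (3/40)/2 = 3/80 each.
Living: Fiona and Kenneth — each takes 3/80.

Albert 3/40; Charles 3/40; Diana 3/40; Fiona 3/80; George 3/40; Isaac 3/40; Judith 1/4; Kenneth 3/80; Lydia 3/40; Martin 3/40; Tessa 3/40; Winifred 3/40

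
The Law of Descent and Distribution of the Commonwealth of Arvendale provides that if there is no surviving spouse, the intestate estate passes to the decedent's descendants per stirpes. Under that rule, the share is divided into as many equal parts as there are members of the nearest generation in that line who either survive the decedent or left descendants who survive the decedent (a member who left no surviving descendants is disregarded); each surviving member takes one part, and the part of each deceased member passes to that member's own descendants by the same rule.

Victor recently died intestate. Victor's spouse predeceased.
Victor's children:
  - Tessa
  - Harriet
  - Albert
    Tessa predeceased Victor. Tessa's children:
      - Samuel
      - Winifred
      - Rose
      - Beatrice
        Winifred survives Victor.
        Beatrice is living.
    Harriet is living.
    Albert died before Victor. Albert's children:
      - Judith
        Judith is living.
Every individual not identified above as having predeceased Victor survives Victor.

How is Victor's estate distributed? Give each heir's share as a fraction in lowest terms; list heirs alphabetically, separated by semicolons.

There is no surviving spouse, so the entire estate passes to Victor's descendants per stirpes.
The estate is divided into 3 equal shares of 1/3 among Tessa, Harriet, Albert.
Tessa predeceased; the 1/3 allotted to Tessa's branch passes to Tessa's issue by representation.
The 1/3 is divided into 4 equal shares of 1/12 among Samuel, Winifred, Rose, Beatrice.
Samuel is living and takes 1/12.
Winifred is living and takes 1/12.
Rose is living and takes 1/12.
Beatrice is living and takes 1/12.
Harriet is living and takes 1/3.
Albert predeceased; the 1/3 allotted to Albert's branch passes to Albert's issue by representation.
Judith is the sole taker at this level and receives the full 1/3.

Beatrice 1/12; Harriet 1/3; Judith 1/3; Rose 1/12; Samuel 1/12; Winifred 1/12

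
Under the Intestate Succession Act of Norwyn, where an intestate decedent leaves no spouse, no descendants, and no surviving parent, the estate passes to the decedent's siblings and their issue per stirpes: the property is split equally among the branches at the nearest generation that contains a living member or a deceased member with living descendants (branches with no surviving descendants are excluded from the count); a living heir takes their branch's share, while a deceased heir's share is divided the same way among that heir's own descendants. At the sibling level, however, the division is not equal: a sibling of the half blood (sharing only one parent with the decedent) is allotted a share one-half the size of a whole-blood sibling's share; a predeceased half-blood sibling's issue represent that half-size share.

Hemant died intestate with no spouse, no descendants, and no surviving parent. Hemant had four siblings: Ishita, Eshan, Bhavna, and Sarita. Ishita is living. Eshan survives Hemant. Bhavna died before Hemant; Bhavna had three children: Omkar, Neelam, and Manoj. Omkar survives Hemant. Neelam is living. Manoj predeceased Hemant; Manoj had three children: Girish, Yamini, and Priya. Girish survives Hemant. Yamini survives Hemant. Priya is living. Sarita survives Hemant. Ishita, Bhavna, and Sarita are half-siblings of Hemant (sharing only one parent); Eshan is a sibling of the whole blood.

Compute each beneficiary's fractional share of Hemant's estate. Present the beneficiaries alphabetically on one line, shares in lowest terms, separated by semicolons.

Eshan 2/5; Girish 1/45; Ishita 1/5; Neelam 1/15; Omkar 1/15; Priya 1/45; Sarita 1/5; Yamini 1/45

No spouse, descendants, or parent survives, so the estate passes to Hemant's siblings per stirpes.
Half-blood siblings count for one-half the weight of whole-blood siblings at the initial division.
Dividing 1 in proportion to weights (total weight 5/2): Ishita (weight 1/2) → 1/5; Eshan (weight 1) → 2/5; Bhavna (weight 1/2) → 1/5; Sarita (weight 1/2) → 1/5.
Ishita is living and takes 1/5.
Eshan is living and takes 2/5.
Bhavna predeceased; the 1/5 allotted to Bhavna's branch passes to Bhavna's issue by representation.
The 1/5 is divided into 3 equal shares of 1/15 among Omkar, Neelam, Manoj.
Omkar is living and takes 1/15.
Neelam is living and takes 1/15.
Manoj predeceased; the 1/15 allotted to Manoj's branch passes to Manoj's issue by representation.
The 1/15 is divided into 3 equal shares of 1/45 among Girish, Yamini, Priya.
Girish is living and takes 1/45.
Yamini is living and takes 1/45.
Priya is living and takes 1/45.
Sarita is living and takes 1/5.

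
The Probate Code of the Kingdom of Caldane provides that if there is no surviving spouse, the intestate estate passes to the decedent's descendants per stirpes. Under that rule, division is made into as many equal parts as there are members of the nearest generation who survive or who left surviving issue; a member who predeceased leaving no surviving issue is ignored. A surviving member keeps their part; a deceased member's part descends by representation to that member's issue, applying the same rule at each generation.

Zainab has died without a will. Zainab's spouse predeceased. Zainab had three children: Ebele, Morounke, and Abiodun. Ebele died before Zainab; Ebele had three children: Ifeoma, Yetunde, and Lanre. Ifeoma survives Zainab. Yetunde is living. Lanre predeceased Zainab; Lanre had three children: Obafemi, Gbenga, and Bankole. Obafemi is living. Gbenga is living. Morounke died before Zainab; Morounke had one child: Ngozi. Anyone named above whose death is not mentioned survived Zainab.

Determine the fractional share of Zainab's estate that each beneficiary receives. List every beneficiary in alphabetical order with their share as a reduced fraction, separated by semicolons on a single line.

There is no surviving spouse, so the entire estate passes to Zainab's descendants per stirpes.
The estate is divided into 3 equal shares of 1/3 among Ebele, Morounke, Abiodun.
Ebele predeceased; the 1/3 allotted to Ebele's branch passes to Ebele's issue by representation.
The 1/3 is divided into 3 equal shares of 1/9 among Ifeoma, Yetunde, Lanre.
Ifeoma is living and takes 1/9.
Yetunde is living and takes 1/9.
Lanre predeceased; the 1/9 allotted to Lanre's branch passes to Lanre's issue by representation.
The 1/9 is divided into 3 equal shares of 1/27 among Obafemi, Gbenga, Bankole.
Obafemi is living and takes 1/27.
Gbenga is living and takes 1/27.
Bankole is living and takes 1/27.
Morounke predeceased; the 1/3 allotted to Morounke's branch passes to Morounke's issue by representation.
Ngozi is the sole taker at this level and receives the full 1/3.
Abiodun is living and takes 1/3.

Abiodun 1/3; Bankole 1/27; Gbenga 1/27; Ifeoma 1/9; Ngozi 1/3; Obafemi 1/27; Yetunde 1/9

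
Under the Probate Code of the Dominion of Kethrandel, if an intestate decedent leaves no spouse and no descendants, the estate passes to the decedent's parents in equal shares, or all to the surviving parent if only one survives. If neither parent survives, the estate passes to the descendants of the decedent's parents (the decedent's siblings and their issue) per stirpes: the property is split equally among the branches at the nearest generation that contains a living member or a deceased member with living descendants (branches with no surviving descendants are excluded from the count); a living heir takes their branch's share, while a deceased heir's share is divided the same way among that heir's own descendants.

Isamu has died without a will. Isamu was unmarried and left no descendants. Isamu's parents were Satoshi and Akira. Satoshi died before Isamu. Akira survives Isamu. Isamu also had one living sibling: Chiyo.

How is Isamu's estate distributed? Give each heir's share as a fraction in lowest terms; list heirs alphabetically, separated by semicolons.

Akira 1

Only one parent, Akira, survives, so Akira takes the entire estate. The siblings take nothing because a surviving parent has priority.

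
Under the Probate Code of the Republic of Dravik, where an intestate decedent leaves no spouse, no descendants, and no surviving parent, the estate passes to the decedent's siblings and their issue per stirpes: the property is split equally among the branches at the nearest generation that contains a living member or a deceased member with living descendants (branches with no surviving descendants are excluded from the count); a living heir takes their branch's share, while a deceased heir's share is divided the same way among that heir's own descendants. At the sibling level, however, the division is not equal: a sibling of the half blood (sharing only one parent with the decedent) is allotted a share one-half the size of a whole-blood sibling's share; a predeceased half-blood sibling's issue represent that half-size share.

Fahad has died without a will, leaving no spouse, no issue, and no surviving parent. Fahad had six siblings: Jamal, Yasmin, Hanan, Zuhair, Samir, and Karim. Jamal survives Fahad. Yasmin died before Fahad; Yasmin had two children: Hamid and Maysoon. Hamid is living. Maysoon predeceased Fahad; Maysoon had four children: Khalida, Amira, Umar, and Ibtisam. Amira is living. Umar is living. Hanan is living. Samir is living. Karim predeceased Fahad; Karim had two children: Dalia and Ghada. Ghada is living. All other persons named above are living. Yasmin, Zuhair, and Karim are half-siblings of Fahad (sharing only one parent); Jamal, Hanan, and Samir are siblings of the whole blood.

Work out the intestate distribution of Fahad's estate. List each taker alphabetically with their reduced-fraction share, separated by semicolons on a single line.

No spouse, descendants, or parent survives, so the estate passes to Fahad's siblings per stirpes.
Half-blood siblings count for one-half the weight of whole-blood siblings at the initial division.
Dividing 1 in proportion to weights (total weight 9/2): Jamal (weight 1) → 2/9; Yasmin (weight 1/2) → 1/9; Hanan (weight 1) → 2/9; Zuhair (weight 1/2) → 1/9; Samir (weight 1) → 2/9; Karim (weight 1/2) → 1/9.
Jamal is living and takes 2/9.
Yasmin predeceased; the 1/9 allotted to Yasmin's branch passes to Yasmin's issue by representation.
The 1/9 is divided into 2 equal shares of 1/18 among Hamid, Maysoon.
Hamid is living and takes 1/18.
Maysoon predeceased; the 1/18 allotted to Maysoon's branch passes to Maysoon's issue by representation.
The 1/18 is divided into 4 equal shares of 1/72 among Khalida, Amira, Umar, Ibtisam.
Khalida is living and takes 1/72.
Amira is living and takes 1/72.
Umar is living and takes 1/72.
Ibtisam is living and takes 1/72.
Hanan is living and takes 2/9.
Zuhair is living and takes 1/9.
Samir is living and takes 2/9.
Karim predeceased; the 1/9 allotted to Karim's branch passes to Karim's issue by representation.
The 1/9 is divided into 2 equal shares of 1/18 among Dalia, Ghada.
Dalia is living and takes 1/18.
Ghada is living and takes 1/18.

Amira 1/72; Dalia 1/18; Ghada 1/18; Hamid 1/18; Hanan 2/9; Ibtisam 1/72; Jamal 2/9; Khalida 1/72; Samir 2/9; Umar 1/72; Zuhair 1/9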